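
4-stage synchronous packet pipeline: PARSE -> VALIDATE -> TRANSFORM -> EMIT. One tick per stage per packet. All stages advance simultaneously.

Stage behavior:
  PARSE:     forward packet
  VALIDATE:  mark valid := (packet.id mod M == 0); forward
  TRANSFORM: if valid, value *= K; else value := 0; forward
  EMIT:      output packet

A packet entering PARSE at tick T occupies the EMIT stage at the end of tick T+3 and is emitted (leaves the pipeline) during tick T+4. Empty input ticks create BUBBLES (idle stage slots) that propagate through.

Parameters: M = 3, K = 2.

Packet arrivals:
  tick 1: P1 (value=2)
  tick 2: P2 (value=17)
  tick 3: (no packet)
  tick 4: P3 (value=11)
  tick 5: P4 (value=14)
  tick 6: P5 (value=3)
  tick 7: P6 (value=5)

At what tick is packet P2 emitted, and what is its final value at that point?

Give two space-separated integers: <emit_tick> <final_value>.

Tick 1: [PARSE:P1(v=2,ok=F), VALIDATE:-, TRANSFORM:-, EMIT:-] out:-; in:P1
Tick 2: [PARSE:P2(v=17,ok=F), VALIDATE:P1(v=2,ok=F), TRANSFORM:-, EMIT:-] out:-; in:P2
Tick 3: [PARSE:-, VALIDATE:P2(v=17,ok=F), TRANSFORM:P1(v=0,ok=F), EMIT:-] out:-; in:-
Tick 4: [PARSE:P3(v=11,ok=F), VALIDATE:-, TRANSFORM:P2(v=0,ok=F), EMIT:P1(v=0,ok=F)] out:-; in:P3
Tick 5: [PARSE:P4(v=14,ok=F), VALIDATE:P3(v=11,ok=T), TRANSFORM:-, EMIT:P2(v=0,ok=F)] out:P1(v=0); in:P4
Tick 6: [PARSE:P5(v=3,ok=F), VALIDATE:P4(v=14,ok=F), TRANSFORM:P3(v=22,ok=T), EMIT:-] out:P2(v=0); in:P5
Tick 7: [PARSE:P6(v=5,ok=F), VALIDATE:P5(v=3,ok=F), TRANSFORM:P4(v=0,ok=F), EMIT:P3(v=22,ok=T)] out:-; in:P6
Tick 8: [PARSE:-, VALIDATE:P6(v=5,ok=T), TRANSFORM:P5(v=0,ok=F), EMIT:P4(v=0,ok=F)] out:P3(v=22); in:-
Tick 9: [PARSE:-, VALIDATE:-, TRANSFORM:P6(v=10,ok=T), EMIT:P5(v=0,ok=F)] out:P4(v=0); in:-
Tick 10: [PARSE:-, VALIDATE:-, TRANSFORM:-, EMIT:P6(v=10,ok=T)] out:P5(v=0); in:-
Tick 11: [PARSE:-, VALIDATE:-, TRANSFORM:-, EMIT:-] out:P6(v=10); in:-
P2: arrives tick 2, valid=False (id=2, id%3=2), emit tick 6, final value 0

Answer: 6 0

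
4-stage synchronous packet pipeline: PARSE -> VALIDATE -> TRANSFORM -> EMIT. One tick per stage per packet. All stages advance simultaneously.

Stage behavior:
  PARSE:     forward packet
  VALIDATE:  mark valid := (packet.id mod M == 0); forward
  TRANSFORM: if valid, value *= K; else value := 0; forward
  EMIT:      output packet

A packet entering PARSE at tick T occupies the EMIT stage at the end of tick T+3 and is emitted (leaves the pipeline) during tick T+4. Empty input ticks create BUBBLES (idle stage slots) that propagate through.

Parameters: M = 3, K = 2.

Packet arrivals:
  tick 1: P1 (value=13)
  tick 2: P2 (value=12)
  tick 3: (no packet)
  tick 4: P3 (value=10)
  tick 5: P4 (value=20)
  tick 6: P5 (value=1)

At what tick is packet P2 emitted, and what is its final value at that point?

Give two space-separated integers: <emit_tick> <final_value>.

Tick 1: [PARSE:P1(v=13,ok=F), VALIDATE:-, TRANSFORM:-, EMIT:-] out:-; in:P1
Tick 2: [PARSE:P2(v=12,ok=F), VALIDATE:P1(v=13,ok=F), TRANSFORM:-, EMIT:-] out:-; in:P2
Tick 3: [PARSE:-, VALIDATE:P2(v=12,ok=F), TRANSFORM:P1(v=0,ok=F), EMIT:-] out:-; in:-
Tick 4: [PARSE:P3(v=10,ok=F), VALIDATE:-, TRANSFORM:P2(v=0,ok=F), EMIT:P1(v=0,ok=F)] out:-; in:P3
Tick 5: [PARSE:P4(v=20,ok=F), VALIDATE:P3(v=10,ok=T), TRANSFORM:-, EMIT:P2(v=0,ok=F)] out:P1(v=0); in:P4
Tick 6: [PARSE:P5(v=1,ok=F), VALIDATE:P4(v=20,ok=F), TRANSFORM:P3(v=20,ok=T), EMIT:-] out:P2(v=0); in:P5
Tick 7: [PARSE:-, VALIDATE:P5(v=1,ok=F), TRANSFORM:P4(v=0,ok=F), EMIT:P3(v=20,ok=T)] out:-; in:-
Tick 8: [PARSE:-, VALIDATE:-, TRANSFORM:P5(v=0,ok=F), EMIT:P4(v=0,ok=F)] out:P3(v=20); in:-
Tick 9: [PARSE:-, VALIDATE:-, TRANSFORM:-, EMIT:P5(v=0,ok=F)] out:P4(v=0); in:-
Tick 10: [PARSE:-, VALIDATE:-, TRANSFORM:-, EMIT:-] out:P5(v=0); in:-
P2: arrives tick 2, valid=False (id=2, id%3=2), emit tick 6, final value 0

Answer: 6 0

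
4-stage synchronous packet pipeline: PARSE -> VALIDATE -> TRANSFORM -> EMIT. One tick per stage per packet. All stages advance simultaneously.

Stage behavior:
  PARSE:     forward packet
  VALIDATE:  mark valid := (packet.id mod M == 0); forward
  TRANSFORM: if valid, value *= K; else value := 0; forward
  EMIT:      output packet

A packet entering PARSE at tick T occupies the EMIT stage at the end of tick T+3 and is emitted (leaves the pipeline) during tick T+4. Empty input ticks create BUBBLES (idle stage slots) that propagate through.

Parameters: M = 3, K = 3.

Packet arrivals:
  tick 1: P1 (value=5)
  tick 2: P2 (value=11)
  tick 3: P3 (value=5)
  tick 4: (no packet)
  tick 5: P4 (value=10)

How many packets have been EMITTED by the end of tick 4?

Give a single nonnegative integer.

Tick 1: [PARSE:P1(v=5,ok=F), VALIDATE:-, TRANSFORM:-, EMIT:-] out:-; in:P1
Tick 2: [PARSE:P2(v=11,ok=F), VALIDATE:P1(v=5,ok=F), TRANSFORM:-, EMIT:-] out:-; in:P2
Tick 3: [PARSE:P3(v=5,ok=F), VALIDATE:P2(v=11,ok=F), TRANSFORM:P1(v=0,ok=F), EMIT:-] out:-; in:P3
Tick 4: [PARSE:-, VALIDATE:P3(v=5,ok=T), TRANSFORM:P2(v=0,ok=F), EMIT:P1(v=0,ok=F)] out:-; in:-
Emitted by tick 4: []

Answer: 0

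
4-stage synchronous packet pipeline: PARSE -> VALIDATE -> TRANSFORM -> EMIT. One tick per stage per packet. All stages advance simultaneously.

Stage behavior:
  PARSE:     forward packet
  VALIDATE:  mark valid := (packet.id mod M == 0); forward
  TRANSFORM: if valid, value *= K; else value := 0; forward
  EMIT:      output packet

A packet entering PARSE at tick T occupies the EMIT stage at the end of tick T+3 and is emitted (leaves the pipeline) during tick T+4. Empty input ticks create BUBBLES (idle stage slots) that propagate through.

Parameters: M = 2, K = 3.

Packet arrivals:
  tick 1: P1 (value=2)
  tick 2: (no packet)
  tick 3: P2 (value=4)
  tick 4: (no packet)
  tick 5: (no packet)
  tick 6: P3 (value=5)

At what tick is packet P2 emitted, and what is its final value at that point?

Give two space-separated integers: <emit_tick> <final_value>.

Tick 1: [PARSE:P1(v=2,ok=F), VALIDATE:-, TRANSFORM:-, EMIT:-] out:-; in:P1
Tick 2: [PARSE:-, VALIDATE:P1(v=2,ok=F), TRANSFORM:-, EMIT:-] out:-; in:-
Tick 3: [PARSE:P2(v=4,ok=F), VALIDATE:-, TRANSFORM:P1(v=0,ok=F), EMIT:-] out:-; in:P2
Tick 4: [PARSE:-, VALIDATE:P2(v=4,ok=T), TRANSFORM:-, EMIT:P1(v=0,ok=F)] out:-; in:-
Tick 5: [PARSE:-, VALIDATE:-, TRANSFORM:P2(v=12,ok=T), EMIT:-] out:P1(v=0); in:-
Tick 6: [PARSE:P3(v=5,ok=F), VALIDATE:-, TRANSFORM:-, EMIT:P2(v=12,ok=T)] out:-; in:P3
Tick 7: [PARSE:-, VALIDATE:P3(v=5,ok=F), TRANSFORM:-, EMIT:-] out:P2(v=12); in:-
Tick 8: [PARSE:-, VALIDATE:-, TRANSFORM:P3(v=0,ok=F), EMIT:-] out:-; in:-
Tick 9: [PARSE:-, VALIDATE:-, TRANSFORM:-, EMIT:P3(v=0,ok=F)] out:-; in:-
Tick 10: [PARSE:-, VALIDATE:-, TRANSFORM:-, EMIT:-] out:P3(v=0); in:-
P2: arrives tick 3, valid=True (id=2, id%2=0), emit tick 7, final value 12

Answer: 7 12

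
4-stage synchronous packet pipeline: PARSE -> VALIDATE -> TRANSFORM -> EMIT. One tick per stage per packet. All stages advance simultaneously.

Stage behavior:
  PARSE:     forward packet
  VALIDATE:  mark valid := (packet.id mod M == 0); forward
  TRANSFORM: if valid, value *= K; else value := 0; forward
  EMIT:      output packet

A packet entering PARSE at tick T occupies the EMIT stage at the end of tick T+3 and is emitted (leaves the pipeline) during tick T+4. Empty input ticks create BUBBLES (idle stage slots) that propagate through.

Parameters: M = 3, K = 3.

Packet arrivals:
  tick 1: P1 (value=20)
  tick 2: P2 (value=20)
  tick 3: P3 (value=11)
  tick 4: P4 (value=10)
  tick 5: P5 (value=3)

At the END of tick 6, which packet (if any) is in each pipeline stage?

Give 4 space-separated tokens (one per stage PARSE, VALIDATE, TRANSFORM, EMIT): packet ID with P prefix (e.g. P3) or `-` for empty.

Answer: - P5 P4 P3

Derivation:
Tick 1: [PARSE:P1(v=20,ok=F), VALIDATE:-, TRANSFORM:-, EMIT:-] out:-; in:P1
Tick 2: [PARSE:P2(v=20,ok=F), VALIDATE:P1(v=20,ok=F), TRANSFORM:-, EMIT:-] out:-; in:P2
Tick 3: [PARSE:P3(v=11,ok=F), VALIDATE:P2(v=20,ok=F), TRANSFORM:P1(v=0,ok=F), EMIT:-] out:-; in:P3
Tick 4: [PARSE:P4(v=10,ok=F), VALIDATE:P3(v=11,ok=T), TRANSFORM:P2(v=0,ok=F), EMIT:P1(v=0,ok=F)] out:-; in:P4
Tick 5: [PARSE:P5(v=3,ok=F), VALIDATE:P4(v=10,ok=F), TRANSFORM:P3(v=33,ok=T), EMIT:P2(v=0,ok=F)] out:P1(v=0); in:P5
Tick 6: [PARSE:-, VALIDATE:P5(v=3,ok=F), TRANSFORM:P4(v=0,ok=F), EMIT:P3(v=33,ok=T)] out:P2(v=0); in:-
At end of tick 6: ['-', 'P5', 'P4', 'P3']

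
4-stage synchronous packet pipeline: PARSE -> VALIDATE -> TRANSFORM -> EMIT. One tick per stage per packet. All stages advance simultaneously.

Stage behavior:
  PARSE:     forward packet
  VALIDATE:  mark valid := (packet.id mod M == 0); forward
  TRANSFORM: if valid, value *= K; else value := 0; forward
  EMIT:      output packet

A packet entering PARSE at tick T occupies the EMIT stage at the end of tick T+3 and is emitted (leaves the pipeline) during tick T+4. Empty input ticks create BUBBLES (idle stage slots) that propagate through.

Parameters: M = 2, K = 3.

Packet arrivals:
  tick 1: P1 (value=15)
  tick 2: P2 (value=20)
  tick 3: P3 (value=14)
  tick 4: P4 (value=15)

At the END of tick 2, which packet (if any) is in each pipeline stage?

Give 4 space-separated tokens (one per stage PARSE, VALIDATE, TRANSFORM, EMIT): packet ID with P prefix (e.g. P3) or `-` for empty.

Tick 1: [PARSE:P1(v=15,ok=F), VALIDATE:-, TRANSFORM:-, EMIT:-] out:-; in:P1
Tick 2: [PARSE:P2(v=20,ok=F), VALIDATE:P1(v=15,ok=F), TRANSFORM:-, EMIT:-] out:-; in:P2
At end of tick 2: ['P2', 'P1', '-', '-']

Answer: P2 P1 - -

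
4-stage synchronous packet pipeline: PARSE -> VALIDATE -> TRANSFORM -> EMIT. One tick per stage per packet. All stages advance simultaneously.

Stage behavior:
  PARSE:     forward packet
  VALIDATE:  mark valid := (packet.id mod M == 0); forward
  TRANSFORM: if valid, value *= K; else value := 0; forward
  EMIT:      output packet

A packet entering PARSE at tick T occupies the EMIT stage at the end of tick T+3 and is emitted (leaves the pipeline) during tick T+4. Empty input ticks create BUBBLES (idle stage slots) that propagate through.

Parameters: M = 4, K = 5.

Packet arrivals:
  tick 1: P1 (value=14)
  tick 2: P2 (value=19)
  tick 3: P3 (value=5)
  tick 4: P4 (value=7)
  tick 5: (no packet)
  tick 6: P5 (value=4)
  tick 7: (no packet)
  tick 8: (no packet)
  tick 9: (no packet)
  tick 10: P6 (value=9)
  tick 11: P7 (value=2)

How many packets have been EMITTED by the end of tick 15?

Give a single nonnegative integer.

Answer: 7

Derivation:
Tick 1: [PARSE:P1(v=14,ok=F), VALIDATE:-, TRANSFORM:-, EMIT:-] out:-; in:P1
Tick 2: [PARSE:P2(v=19,ok=F), VALIDATE:P1(v=14,ok=F), TRANSFORM:-, EMIT:-] out:-; in:P2
Tick 3: [PARSE:P3(v=5,ok=F), VALIDATE:P2(v=19,ok=F), TRANSFORM:P1(v=0,ok=F), EMIT:-] out:-; in:P3
Tick 4: [PARSE:P4(v=7,ok=F), VALIDATE:P3(v=5,ok=F), TRANSFORM:P2(v=0,ok=F), EMIT:P1(v=0,ok=F)] out:-; in:P4
Tick 5: [PARSE:-, VALIDATE:P4(v=7,ok=T), TRANSFORM:P3(v=0,ok=F), EMIT:P2(v=0,ok=F)] out:P1(v=0); in:-
Tick 6: [PARSE:P5(v=4,ok=F), VALIDATE:-, TRANSFORM:P4(v=35,ok=T), EMIT:P3(v=0,ok=F)] out:P2(v=0); in:P5
Tick 7: [PARSE:-, VALIDATE:P5(v=4,ok=F), TRANSFORM:-, EMIT:P4(v=35,ok=T)] out:P3(v=0); in:-
Tick 8: [PARSE:-, VALIDATE:-, TRANSFORM:P5(v=0,ok=F), EMIT:-] out:P4(v=35); in:-
Tick 9: [PARSE:-, VALIDATE:-, TRANSFORM:-, EMIT:P5(v=0,ok=F)] out:-; in:-
Tick 10: [PARSE:P6(v=9,ok=F), VALIDATE:-, TRANSFORM:-, EMIT:-] out:P5(v=0); in:P6
Tick 11: [PARSE:P7(v=2,ok=F), VALIDATE:P6(v=9,ok=F), TRANSFORM:-, EMIT:-] out:-; in:P7
Tick 12: [PARSE:-, VALIDATE:P7(v=2,ok=F), TRANSFORM:P6(v=0,ok=F), EMIT:-] out:-; in:-
Tick 13: [PARSE:-, VALIDATE:-, TRANSFORM:P7(v=0,ok=F), EMIT:P6(v=0,ok=F)] out:-; in:-
Tick 14: [PARSE:-, VALIDATE:-, TRANSFORM:-, EMIT:P7(v=0,ok=F)] out:P6(v=0); in:-
Tick 15: [PARSE:-, VALIDATE:-, TRANSFORM:-, EMIT:-] out:P7(v=0); in:-
Emitted by tick 15: ['P1', 'P2', 'P3', 'P4', 'P5', 'P6', 'P7']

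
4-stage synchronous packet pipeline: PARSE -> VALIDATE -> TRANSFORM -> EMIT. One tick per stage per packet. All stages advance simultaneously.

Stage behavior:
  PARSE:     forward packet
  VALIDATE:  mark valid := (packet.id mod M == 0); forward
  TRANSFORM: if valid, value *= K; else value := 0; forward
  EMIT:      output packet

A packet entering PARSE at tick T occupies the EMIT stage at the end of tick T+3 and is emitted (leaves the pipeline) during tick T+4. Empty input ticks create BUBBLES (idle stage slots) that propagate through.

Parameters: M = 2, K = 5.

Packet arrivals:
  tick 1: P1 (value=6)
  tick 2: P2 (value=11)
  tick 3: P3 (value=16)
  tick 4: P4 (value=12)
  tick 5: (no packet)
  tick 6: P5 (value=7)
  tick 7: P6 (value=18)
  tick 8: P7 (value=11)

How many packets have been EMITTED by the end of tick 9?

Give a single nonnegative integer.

Tick 1: [PARSE:P1(v=6,ok=F), VALIDATE:-, TRANSFORM:-, EMIT:-] out:-; in:P1
Tick 2: [PARSE:P2(v=11,ok=F), VALIDATE:P1(v=6,ok=F), TRANSFORM:-, EMIT:-] out:-; in:P2
Tick 3: [PARSE:P3(v=16,ok=F), VALIDATE:P2(v=11,ok=T), TRANSFORM:P1(v=0,ok=F), EMIT:-] out:-; in:P3
Tick 4: [PARSE:P4(v=12,ok=F), VALIDATE:P3(v=16,ok=F), TRANSFORM:P2(v=55,ok=T), EMIT:P1(v=0,ok=F)] out:-; in:P4
Tick 5: [PARSE:-, VALIDATE:P4(v=12,ok=T), TRANSFORM:P3(v=0,ok=F), EMIT:P2(v=55,ok=T)] out:P1(v=0); in:-
Tick 6: [PARSE:P5(v=7,ok=F), VALIDATE:-, TRANSFORM:P4(v=60,ok=T), EMIT:P3(v=0,ok=F)] out:P2(v=55); in:P5
Tick 7: [PARSE:P6(v=18,ok=F), VALIDATE:P5(v=7,ok=F), TRANSFORM:-, EMIT:P4(v=60,ok=T)] out:P3(v=0); in:P6
Tick 8: [PARSE:P7(v=11,ok=F), VALIDATE:P6(v=18,ok=T), TRANSFORM:P5(v=0,ok=F), EMIT:-] out:P4(v=60); in:P7
Tick 9: [PARSE:-, VALIDATE:P7(v=11,ok=F), TRANSFORM:P6(v=90,ok=T), EMIT:P5(v=0,ok=F)] out:-; in:-
Emitted by tick 9: ['P1', 'P2', 'P3', 'P4']

Answer: 4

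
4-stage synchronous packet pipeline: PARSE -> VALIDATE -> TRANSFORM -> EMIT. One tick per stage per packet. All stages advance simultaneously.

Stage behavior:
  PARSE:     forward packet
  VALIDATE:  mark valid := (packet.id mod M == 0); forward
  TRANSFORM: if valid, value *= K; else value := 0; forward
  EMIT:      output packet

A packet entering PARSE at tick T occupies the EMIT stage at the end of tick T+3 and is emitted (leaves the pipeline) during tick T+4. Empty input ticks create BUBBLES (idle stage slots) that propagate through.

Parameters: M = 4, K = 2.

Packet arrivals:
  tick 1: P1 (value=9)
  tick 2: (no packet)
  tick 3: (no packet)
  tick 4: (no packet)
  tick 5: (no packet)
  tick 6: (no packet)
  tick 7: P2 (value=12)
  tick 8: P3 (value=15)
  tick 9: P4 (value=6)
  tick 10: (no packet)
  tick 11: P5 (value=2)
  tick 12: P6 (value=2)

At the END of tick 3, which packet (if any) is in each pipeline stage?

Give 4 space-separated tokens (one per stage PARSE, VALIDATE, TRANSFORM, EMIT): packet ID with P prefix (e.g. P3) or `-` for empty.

Tick 1: [PARSE:P1(v=9,ok=F), VALIDATE:-, TRANSFORM:-, EMIT:-] out:-; in:P1
Tick 2: [PARSE:-, VALIDATE:P1(v=9,ok=F), TRANSFORM:-, EMIT:-] out:-; in:-
Tick 3: [PARSE:-, VALIDATE:-, TRANSFORM:P1(v=0,ok=F), EMIT:-] out:-; in:-
At end of tick 3: ['-', '-', 'P1', '-']

Answer: - - P1 -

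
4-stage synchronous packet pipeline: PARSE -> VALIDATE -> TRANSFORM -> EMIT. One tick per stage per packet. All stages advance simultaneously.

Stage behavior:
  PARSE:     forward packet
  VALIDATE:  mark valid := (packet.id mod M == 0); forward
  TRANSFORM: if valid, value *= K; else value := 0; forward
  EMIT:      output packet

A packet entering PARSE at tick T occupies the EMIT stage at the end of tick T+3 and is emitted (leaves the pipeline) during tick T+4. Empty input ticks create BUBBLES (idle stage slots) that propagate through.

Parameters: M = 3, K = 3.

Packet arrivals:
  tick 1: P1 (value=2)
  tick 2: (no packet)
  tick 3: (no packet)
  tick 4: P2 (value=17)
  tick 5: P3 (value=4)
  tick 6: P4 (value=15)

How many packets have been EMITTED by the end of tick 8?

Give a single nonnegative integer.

Answer: 2

Derivation:
Tick 1: [PARSE:P1(v=2,ok=F), VALIDATE:-, TRANSFORM:-, EMIT:-] out:-; in:P1
Tick 2: [PARSE:-, VALIDATE:P1(v=2,ok=F), TRANSFORM:-, EMIT:-] out:-; in:-
Tick 3: [PARSE:-, VALIDATE:-, TRANSFORM:P1(v=0,ok=F), EMIT:-] out:-; in:-
Tick 4: [PARSE:P2(v=17,ok=F), VALIDATE:-, TRANSFORM:-, EMIT:P1(v=0,ok=F)] out:-; in:P2
Tick 5: [PARSE:P3(v=4,ok=F), VALIDATE:P2(v=17,ok=F), TRANSFORM:-, EMIT:-] out:P1(v=0); in:P3
Tick 6: [PARSE:P4(v=15,ok=F), VALIDATE:P3(v=4,ok=T), TRANSFORM:P2(v=0,ok=F), EMIT:-] out:-; in:P4
Tick 7: [PARSE:-, VALIDATE:P4(v=15,ok=F), TRANSFORM:P3(v=12,ok=T), EMIT:P2(v=0,ok=F)] out:-; in:-
Tick 8: [PARSE:-, VALIDATE:-, TRANSFORM:P4(v=0,ok=F), EMIT:P3(v=12,ok=T)] out:P2(v=0); in:-
Emitted by tick 8: ['P1', 'P2']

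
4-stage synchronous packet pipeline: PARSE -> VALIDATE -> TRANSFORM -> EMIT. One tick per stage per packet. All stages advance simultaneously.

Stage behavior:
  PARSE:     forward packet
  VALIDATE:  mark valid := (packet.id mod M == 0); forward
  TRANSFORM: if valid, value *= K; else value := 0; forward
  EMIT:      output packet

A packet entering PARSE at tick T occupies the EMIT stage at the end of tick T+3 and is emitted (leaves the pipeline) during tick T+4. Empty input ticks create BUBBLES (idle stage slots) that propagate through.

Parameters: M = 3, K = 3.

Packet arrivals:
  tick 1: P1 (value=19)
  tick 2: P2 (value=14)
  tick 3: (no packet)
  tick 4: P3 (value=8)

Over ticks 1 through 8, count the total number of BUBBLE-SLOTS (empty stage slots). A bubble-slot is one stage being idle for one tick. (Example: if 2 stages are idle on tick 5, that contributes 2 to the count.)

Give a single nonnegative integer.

Tick 1: [PARSE:P1(v=19,ok=F), VALIDATE:-, TRANSFORM:-, EMIT:-] out:-; bubbles=3
Tick 2: [PARSE:P2(v=14,ok=F), VALIDATE:P1(v=19,ok=F), TRANSFORM:-, EMIT:-] out:-; bubbles=2
Tick 3: [PARSE:-, VALIDATE:P2(v=14,ok=F), TRANSFORM:P1(v=0,ok=F), EMIT:-] out:-; bubbles=2
Tick 4: [PARSE:P3(v=8,ok=F), VALIDATE:-, TRANSFORM:P2(v=0,ok=F), EMIT:P1(v=0,ok=F)] out:-; bubbles=1
Tick 5: [PARSE:-, VALIDATE:P3(v=8,ok=T), TRANSFORM:-, EMIT:P2(v=0,ok=F)] out:P1(v=0); bubbles=2
Tick 6: [PARSE:-, VALIDATE:-, TRANSFORM:P3(v=24,ok=T), EMIT:-] out:P2(v=0); bubbles=3
Tick 7: [PARSE:-, VALIDATE:-, TRANSFORM:-, EMIT:P3(v=24,ok=T)] out:-; bubbles=3
Tick 8: [PARSE:-, VALIDATE:-, TRANSFORM:-, EMIT:-] out:P3(v=24); bubbles=4
Total bubble-slots: 20

Answer: 20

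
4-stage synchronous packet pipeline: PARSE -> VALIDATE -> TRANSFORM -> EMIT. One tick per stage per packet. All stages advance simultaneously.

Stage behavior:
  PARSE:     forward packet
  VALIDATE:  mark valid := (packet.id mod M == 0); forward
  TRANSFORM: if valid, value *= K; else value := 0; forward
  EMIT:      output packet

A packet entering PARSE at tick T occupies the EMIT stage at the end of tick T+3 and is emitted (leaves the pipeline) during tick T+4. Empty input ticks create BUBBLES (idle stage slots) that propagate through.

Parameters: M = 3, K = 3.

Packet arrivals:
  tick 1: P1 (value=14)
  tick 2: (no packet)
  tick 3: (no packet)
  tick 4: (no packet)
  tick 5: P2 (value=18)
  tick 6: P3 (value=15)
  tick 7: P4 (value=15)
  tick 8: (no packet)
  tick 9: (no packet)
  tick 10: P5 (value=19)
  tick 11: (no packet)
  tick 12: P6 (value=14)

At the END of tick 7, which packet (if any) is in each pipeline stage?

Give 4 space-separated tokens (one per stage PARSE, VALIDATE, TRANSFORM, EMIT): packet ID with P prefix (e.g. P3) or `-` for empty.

Tick 1: [PARSE:P1(v=14,ok=F), VALIDATE:-, TRANSFORM:-, EMIT:-] out:-; in:P1
Tick 2: [PARSE:-, VALIDATE:P1(v=14,ok=F), TRANSFORM:-, EMIT:-] out:-; in:-
Tick 3: [PARSE:-, VALIDATE:-, TRANSFORM:P1(v=0,ok=F), EMIT:-] out:-; in:-
Tick 4: [PARSE:-, VALIDATE:-, TRANSFORM:-, EMIT:P1(v=0,ok=F)] out:-; in:-
Tick 5: [PARSE:P2(v=18,ok=F), VALIDATE:-, TRANSFORM:-, EMIT:-] out:P1(v=0); in:P2
Tick 6: [PARSE:P3(v=15,ok=F), VALIDATE:P2(v=18,ok=F), TRANSFORM:-, EMIT:-] out:-; in:P3
Tick 7: [PARSE:P4(v=15,ok=F), VALIDATE:P3(v=15,ok=T), TRANSFORM:P2(v=0,ok=F), EMIT:-] out:-; in:P4
At end of tick 7: ['P4', 'P3', 'P2', '-']

Answer: P4 P3 P2 -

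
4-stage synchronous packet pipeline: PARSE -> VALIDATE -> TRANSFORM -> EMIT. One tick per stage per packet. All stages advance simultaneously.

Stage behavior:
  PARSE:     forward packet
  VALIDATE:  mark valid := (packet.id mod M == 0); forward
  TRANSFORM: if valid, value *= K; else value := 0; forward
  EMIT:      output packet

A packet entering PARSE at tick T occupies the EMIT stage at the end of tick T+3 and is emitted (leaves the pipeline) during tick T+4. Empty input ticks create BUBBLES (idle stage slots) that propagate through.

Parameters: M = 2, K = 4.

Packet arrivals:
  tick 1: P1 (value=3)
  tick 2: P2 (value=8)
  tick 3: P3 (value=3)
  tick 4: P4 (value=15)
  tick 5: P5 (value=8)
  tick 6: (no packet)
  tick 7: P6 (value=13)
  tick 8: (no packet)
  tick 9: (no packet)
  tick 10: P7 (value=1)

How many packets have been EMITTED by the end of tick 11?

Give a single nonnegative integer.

Tick 1: [PARSE:P1(v=3,ok=F), VALIDATE:-, TRANSFORM:-, EMIT:-] out:-; in:P1
Tick 2: [PARSE:P2(v=8,ok=F), VALIDATE:P1(v=3,ok=F), TRANSFORM:-, EMIT:-] out:-; in:P2
Tick 3: [PARSE:P3(v=3,ok=F), VALIDATE:P2(v=8,ok=T), TRANSFORM:P1(v=0,ok=F), EMIT:-] out:-; in:P3
Tick 4: [PARSE:P4(v=15,ok=F), VALIDATE:P3(v=3,ok=F), TRANSFORM:P2(v=32,ok=T), EMIT:P1(v=0,ok=F)] out:-; in:P4
Tick 5: [PARSE:P5(v=8,ok=F), VALIDATE:P4(v=15,ok=T), TRANSFORM:P3(v=0,ok=F), EMIT:P2(v=32,ok=T)] out:P1(v=0); in:P5
Tick 6: [PARSE:-, VALIDATE:P5(v=8,ok=F), TRANSFORM:P4(v=60,ok=T), EMIT:P3(v=0,ok=F)] out:P2(v=32); in:-
Tick 7: [PARSE:P6(v=13,ok=F), VALIDATE:-, TRANSFORM:P5(v=0,ok=F), EMIT:P4(v=60,ok=T)] out:P3(v=0); in:P6
Tick 8: [PARSE:-, VALIDATE:P6(v=13,ok=T), TRANSFORM:-, EMIT:P5(v=0,ok=F)] out:P4(v=60); in:-
Tick 9: [PARSE:-, VALIDATE:-, TRANSFORM:P6(v=52,ok=T), EMIT:-] out:P5(v=0); in:-
Tick 10: [PARSE:P7(v=1,ok=F), VALIDATE:-, TRANSFORM:-, EMIT:P6(v=52,ok=T)] out:-; in:P7
Tick 11: [PARSE:-, VALIDATE:P7(v=1,ok=F), TRANSFORM:-, EMIT:-] out:P6(v=52); in:-
Emitted by tick 11: ['P1', 'P2', 'P3', 'P4', 'P5', 'P6']

Answer: 6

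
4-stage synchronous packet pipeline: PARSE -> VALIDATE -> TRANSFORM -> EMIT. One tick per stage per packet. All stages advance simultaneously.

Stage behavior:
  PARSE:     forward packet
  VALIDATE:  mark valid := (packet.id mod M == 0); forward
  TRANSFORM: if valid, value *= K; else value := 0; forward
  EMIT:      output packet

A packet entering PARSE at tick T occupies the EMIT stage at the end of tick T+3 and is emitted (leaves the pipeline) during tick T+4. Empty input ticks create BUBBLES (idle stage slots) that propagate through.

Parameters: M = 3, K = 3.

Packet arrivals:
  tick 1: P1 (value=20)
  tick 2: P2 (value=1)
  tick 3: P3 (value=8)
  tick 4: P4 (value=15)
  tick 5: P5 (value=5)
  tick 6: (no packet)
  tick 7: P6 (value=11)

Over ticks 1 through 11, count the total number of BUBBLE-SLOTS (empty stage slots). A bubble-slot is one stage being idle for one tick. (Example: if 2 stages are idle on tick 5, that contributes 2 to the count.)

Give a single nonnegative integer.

Answer: 20

Derivation:
Tick 1: [PARSE:P1(v=20,ok=F), VALIDATE:-, TRANSFORM:-, EMIT:-] out:-; bubbles=3
Tick 2: [PARSE:P2(v=1,ok=F), VALIDATE:P1(v=20,ok=F), TRANSFORM:-, EMIT:-] out:-; bubbles=2
Tick 3: [PARSE:P3(v=8,ok=F), VALIDATE:P2(v=1,ok=F), TRANSFORM:P1(v=0,ok=F), EMIT:-] out:-; bubbles=1
Tick 4: [PARSE:P4(v=15,ok=F), VALIDATE:P3(v=8,ok=T), TRANSFORM:P2(v=0,ok=F), EMIT:P1(v=0,ok=F)] out:-; bubbles=0
Tick 5: [PARSE:P5(v=5,ok=F), VALIDATE:P4(v=15,ok=F), TRANSFORM:P3(v=24,ok=T), EMIT:P2(v=0,ok=F)] out:P1(v=0); bubbles=0
Tick 6: [PARSE:-, VALIDATE:P5(v=5,ok=F), TRANSFORM:P4(v=0,ok=F), EMIT:P3(v=24,ok=T)] out:P2(v=0); bubbles=1
Tick 7: [PARSE:P6(v=11,ok=F), VALIDATE:-, TRANSFORM:P5(v=0,ok=F), EMIT:P4(v=0,ok=F)] out:P3(v=24); bubbles=1
Tick 8: [PARSE:-, VALIDATE:P6(v=11,ok=T), TRANSFORM:-, EMIT:P5(v=0,ok=F)] out:P4(v=0); bubbles=2
Tick 9: [PARSE:-, VALIDATE:-, TRANSFORM:P6(v=33,ok=T), EMIT:-] out:P5(v=0); bubbles=3
Tick 10: [PARSE:-, VALIDATE:-, TRANSFORM:-, EMIT:P6(v=33,ok=T)] out:-; bubbles=3
Tick 11: [PARSE:-, VALIDATE:-, TRANSFORM:-, EMIT:-] out:P6(v=33); bubbles=4
Total bubble-slots: 20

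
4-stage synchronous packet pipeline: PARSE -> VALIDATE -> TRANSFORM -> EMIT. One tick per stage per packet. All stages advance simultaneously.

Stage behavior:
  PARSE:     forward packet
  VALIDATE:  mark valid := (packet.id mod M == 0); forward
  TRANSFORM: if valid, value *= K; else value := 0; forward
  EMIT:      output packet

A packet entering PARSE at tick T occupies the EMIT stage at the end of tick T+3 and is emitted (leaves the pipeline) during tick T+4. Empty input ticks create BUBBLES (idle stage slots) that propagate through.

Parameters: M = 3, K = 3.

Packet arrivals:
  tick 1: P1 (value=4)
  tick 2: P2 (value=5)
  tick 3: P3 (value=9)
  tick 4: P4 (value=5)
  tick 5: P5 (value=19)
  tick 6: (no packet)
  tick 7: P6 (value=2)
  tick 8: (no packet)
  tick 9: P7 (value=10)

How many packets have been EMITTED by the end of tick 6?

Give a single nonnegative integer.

Answer: 2

Derivation:
Tick 1: [PARSE:P1(v=4,ok=F), VALIDATE:-, TRANSFORM:-, EMIT:-] out:-; in:P1
Tick 2: [PARSE:P2(v=5,ok=F), VALIDATE:P1(v=4,ok=F), TRANSFORM:-, EMIT:-] out:-; in:P2
Tick 3: [PARSE:P3(v=9,ok=F), VALIDATE:P2(v=5,ok=F), TRANSFORM:P1(v=0,ok=F), EMIT:-] out:-; in:P3
Tick 4: [PARSE:P4(v=5,ok=F), VALIDATE:P3(v=9,ok=T), TRANSFORM:P2(v=0,ok=F), EMIT:P1(v=0,ok=F)] out:-; in:P4
Tick 5: [PARSE:P5(v=19,ok=F), VALIDATE:P4(v=5,ok=F), TRANSFORM:P3(v=27,ok=T), EMIT:P2(v=0,ok=F)] out:P1(v=0); in:P5
Tick 6: [PARSE:-, VALIDATE:P5(v=19,ok=F), TRANSFORM:P4(v=0,ok=F), EMIT:P3(v=27,ok=T)] out:P2(v=0); in:-
Emitted by tick 6: ['P1', 'P2']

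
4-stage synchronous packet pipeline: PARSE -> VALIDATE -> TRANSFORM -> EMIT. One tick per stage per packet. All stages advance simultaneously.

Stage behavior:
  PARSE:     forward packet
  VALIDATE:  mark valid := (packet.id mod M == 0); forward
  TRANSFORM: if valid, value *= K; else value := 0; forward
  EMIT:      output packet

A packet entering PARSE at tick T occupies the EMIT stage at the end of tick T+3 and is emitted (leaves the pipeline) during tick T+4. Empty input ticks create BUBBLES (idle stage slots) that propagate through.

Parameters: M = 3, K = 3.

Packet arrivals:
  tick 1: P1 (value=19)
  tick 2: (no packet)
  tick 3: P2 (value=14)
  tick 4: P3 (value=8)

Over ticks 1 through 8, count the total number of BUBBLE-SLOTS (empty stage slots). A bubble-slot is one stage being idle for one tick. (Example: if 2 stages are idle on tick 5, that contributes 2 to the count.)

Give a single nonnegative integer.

Answer: 20

Derivation:
Tick 1: [PARSE:P1(v=19,ok=F), VALIDATE:-, TRANSFORM:-, EMIT:-] out:-; bubbles=3
Tick 2: [PARSE:-, VALIDATE:P1(v=19,ok=F), TRANSFORM:-, EMIT:-] out:-; bubbles=3
Tick 3: [PARSE:P2(v=14,ok=F), VALIDATE:-, TRANSFORM:P1(v=0,ok=F), EMIT:-] out:-; bubbles=2
Tick 4: [PARSE:P3(v=8,ok=F), VALIDATE:P2(v=14,ok=F), TRANSFORM:-, EMIT:P1(v=0,ok=F)] out:-; bubbles=1
Tick 5: [PARSE:-, VALIDATE:P3(v=8,ok=T), TRANSFORM:P2(v=0,ok=F), EMIT:-] out:P1(v=0); bubbles=2
Tick 6: [PARSE:-, VALIDATE:-, TRANSFORM:P3(v=24,ok=T), EMIT:P2(v=0,ok=F)] out:-; bubbles=2
Tick 7: [PARSE:-, VALIDATE:-, TRANSFORM:-, EMIT:P3(v=24,ok=T)] out:P2(v=0); bubbles=3
Tick 8: [PARSE:-, VALIDATE:-, TRANSFORM:-, EMIT:-] out:P3(v=24); bubbles=4
Total bubble-slots: 20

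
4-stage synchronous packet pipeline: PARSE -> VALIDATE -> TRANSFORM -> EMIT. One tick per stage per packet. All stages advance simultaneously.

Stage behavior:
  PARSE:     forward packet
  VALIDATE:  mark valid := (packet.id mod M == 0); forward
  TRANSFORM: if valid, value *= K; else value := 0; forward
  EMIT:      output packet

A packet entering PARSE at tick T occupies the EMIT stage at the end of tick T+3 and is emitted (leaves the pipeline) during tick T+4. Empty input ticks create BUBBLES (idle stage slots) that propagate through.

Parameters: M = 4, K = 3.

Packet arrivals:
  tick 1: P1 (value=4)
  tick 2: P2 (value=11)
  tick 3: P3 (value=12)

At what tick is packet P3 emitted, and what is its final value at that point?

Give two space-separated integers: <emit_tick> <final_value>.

Answer: 7 0

Derivation:
Tick 1: [PARSE:P1(v=4,ok=F), VALIDATE:-, TRANSFORM:-, EMIT:-] out:-; in:P1
Tick 2: [PARSE:P2(v=11,ok=F), VALIDATE:P1(v=4,ok=F), TRANSFORM:-, EMIT:-] out:-; in:P2
Tick 3: [PARSE:P3(v=12,ok=F), VALIDATE:P2(v=11,ok=F), TRANSFORM:P1(v=0,ok=F), EMIT:-] out:-; in:P3
Tick 4: [PARSE:-, VALIDATE:P3(v=12,ok=F), TRANSFORM:P2(v=0,ok=F), EMIT:P1(v=0,ok=F)] out:-; in:-
Tick 5: [PARSE:-, VALIDATE:-, TRANSFORM:P3(v=0,ok=F), EMIT:P2(v=0,ok=F)] out:P1(v=0); in:-
Tick 6: [PARSE:-, VALIDATE:-, TRANSFORM:-, EMIT:P3(v=0,ok=F)] out:P2(v=0); in:-
Tick 7: [PARSE:-, VALIDATE:-, TRANSFORM:-, EMIT:-] out:P3(v=0); in:-
P3: arrives tick 3, valid=False (id=3, id%4=3), emit tick 7, final value 0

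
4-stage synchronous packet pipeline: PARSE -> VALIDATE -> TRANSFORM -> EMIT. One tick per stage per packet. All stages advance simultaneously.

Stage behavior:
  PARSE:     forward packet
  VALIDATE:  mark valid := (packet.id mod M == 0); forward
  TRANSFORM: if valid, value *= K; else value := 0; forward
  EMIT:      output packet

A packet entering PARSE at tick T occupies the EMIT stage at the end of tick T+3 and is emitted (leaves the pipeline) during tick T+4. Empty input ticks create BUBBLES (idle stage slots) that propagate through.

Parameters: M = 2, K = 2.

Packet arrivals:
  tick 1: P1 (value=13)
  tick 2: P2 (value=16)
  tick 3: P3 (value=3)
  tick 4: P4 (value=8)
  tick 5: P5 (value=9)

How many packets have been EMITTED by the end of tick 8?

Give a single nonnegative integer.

Answer: 4

Derivation:
Tick 1: [PARSE:P1(v=13,ok=F), VALIDATE:-, TRANSFORM:-, EMIT:-] out:-; in:P1
Tick 2: [PARSE:P2(v=16,ok=F), VALIDATE:P1(v=13,ok=F), TRANSFORM:-, EMIT:-] out:-; in:P2
Tick 3: [PARSE:P3(v=3,ok=F), VALIDATE:P2(v=16,ok=T), TRANSFORM:P1(v=0,ok=F), EMIT:-] out:-; in:P3
Tick 4: [PARSE:P4(v=8,ok=F), VALIDATE:P3(v=3,ok=F), TRANSFORM:P2(v=32,ok=T), EMIT:P1(v=0,ok=F)] out:-; in:P4
Tick 5: [PARSE:P5(v=9,ok=F), VALIDATE:P4(v=8,ok=T), TRANSFORM:P3(v=0,ok=F), EMIT:P2(v=32,ok=T)] out:P1(v=0); in:P5
Tick 6: [PARSE:-, VALIDATE:P5(v=9,ok=F), TRANSFORM:P4(v=16,ok=T), EMIT:P3(v=0,ok=F)] out:P2(v=32); in:-
Tick 7: [PARSE:-, VALIDATE:-, TRANSFORM:P5(v=0,ok=F), EMIT:P4(v=16,ok=T)] out:P3(v=0); in:-
Tick 8: [PARSE:-, VALIDATE:-, TRANSFORM:-, EMIT:P5(v=0,ok=F)] out:P4(v=16); in:-
Emitted by tick 8: ['P1', 'P2', 'P3', 'P4']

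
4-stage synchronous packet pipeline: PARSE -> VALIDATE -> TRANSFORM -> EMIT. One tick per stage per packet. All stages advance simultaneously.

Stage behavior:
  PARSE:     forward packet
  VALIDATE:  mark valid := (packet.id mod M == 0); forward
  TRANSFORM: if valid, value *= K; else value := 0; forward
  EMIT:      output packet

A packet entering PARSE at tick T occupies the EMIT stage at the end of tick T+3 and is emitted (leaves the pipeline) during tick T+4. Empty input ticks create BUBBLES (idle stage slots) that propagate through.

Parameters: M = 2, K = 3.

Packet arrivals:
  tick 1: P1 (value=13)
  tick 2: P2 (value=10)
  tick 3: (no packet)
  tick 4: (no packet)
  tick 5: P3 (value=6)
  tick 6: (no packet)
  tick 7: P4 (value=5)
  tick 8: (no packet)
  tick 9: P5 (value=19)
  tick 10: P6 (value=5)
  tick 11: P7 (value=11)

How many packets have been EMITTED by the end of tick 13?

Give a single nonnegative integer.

Tick 1: [PARSE:P1(v=13,ok=F), VALIDATE:-, TRANSFORM:-, EMIT:-] out:-; in:P1
Tick 2: [PARSE:P2(v=10,ok=F), VALIDATE:P1(v=13,ok=F), TRANSFORM:-, EMIT:-] out:-; in:P2
Tick 3: [PARSE:-, VALIDATE:P2(v=10,ok=T), TRANSFORM:P1(v=0,ok=F), EMIT:-] out:-; in:-
Tick 4: [PARSE:-, VALIDATE:-, TRANSFORM:P2(v=30,ok=T), EMIT:P1(v=0,ok=F)] out:-; in:-
Tick 5: [PARSE:P3(v=6,ok=F), VALIDATE:-, TRANSFORM:-, EMIT:P2(v=30,ok=T)] out:P1(v=0); in:P3
Tick 6: [PARSE:-, VALIDATE:P3(v=6,ok=F), TRANSFORM:-, EMIT:-] out:P2(v=30); in:-
Tick 7: [PARSE:P4(v=5,ok=F), VALIDATE:-, TRANSFORM:P3(v=0,ok=F), EMIT:-] out:-; in:P4
Tick 8: [PARSE:-, VALIDATE:P4(v=5,ok=T), TRANSFORM:-, EMIT:P3(v=0,ok=F)] out:-; in:-
Tick 9: [PARSE:P5(v=19,ok=F), VALIDATE:-, TRANSFORM:P4(v=15,ok=T), EMIT:-] out:P3(v=0); in:P5
Tick 10: [PARSE:P6(v=5,ok=F), VALIDATE:P5(v=19,ok=F), TRANSFORM:-, EMIT:P4(v=15,ok=T)] out:-; in:P6
Tick 11: [PARSE:P7(v=11,ok=F), VALIDATE:P6(v=5,ok=T), TRANSFORM:P5(v=0,ok=F), EMIT:-] out:P4(v=15); in:P7
Tick 12: [PARSE:-, VALIDATE:P7(v=11,ok=F), TRANSFORM:P6(v=15,ok=T), EMIT:P5(v=0,ok=F)] out:-; in:-
Tick 13: [PARSE:-, VALIDATE:-, TRANSFORM:P7(v=0,ok=F), EMIT:P6(v=15,ok=T)] out:P5(v=0); in:-
Emitted by tick 13: ['P1', 'P2', 'P3', 'P4', 'P5']

Answer: 5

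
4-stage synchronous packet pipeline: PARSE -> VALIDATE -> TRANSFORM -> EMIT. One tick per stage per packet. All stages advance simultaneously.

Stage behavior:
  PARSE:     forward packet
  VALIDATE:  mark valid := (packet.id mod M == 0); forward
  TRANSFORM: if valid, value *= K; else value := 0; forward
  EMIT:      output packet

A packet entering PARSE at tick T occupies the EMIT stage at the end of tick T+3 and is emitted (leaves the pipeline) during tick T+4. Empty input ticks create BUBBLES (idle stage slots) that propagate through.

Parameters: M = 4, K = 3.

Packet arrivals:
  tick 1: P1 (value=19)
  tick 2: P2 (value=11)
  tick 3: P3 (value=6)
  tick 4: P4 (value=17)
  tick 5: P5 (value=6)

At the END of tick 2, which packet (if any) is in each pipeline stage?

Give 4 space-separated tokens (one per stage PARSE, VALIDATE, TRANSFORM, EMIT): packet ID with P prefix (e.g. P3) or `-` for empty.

Tick 1: [PARSE:P1(v=19,ok=F), VALIDATE:-, TRANSFORM:-, EMIT:-] out:-; in:P1
Tick 2: [PARSE:P2(v=11,ok=F), VALIDATE:P1(v=19,ok=F), TRANSFORM:-, EMIT:-] out:-; in:P2
At end of tick 2: ['P2', 'P1', '-', '-']

Answer: P2 P1 - -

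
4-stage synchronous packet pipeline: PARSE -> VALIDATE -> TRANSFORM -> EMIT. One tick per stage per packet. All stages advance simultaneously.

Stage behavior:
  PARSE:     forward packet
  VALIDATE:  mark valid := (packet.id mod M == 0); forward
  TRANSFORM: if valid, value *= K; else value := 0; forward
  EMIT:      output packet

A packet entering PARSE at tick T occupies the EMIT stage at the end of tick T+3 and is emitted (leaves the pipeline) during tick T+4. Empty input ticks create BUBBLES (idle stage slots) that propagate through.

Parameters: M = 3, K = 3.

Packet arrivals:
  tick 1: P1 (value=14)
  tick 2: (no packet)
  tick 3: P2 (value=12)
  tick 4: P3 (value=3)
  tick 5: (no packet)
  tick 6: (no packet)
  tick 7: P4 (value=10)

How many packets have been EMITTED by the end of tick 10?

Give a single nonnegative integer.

Tick 1: [PARSE:P1(v=14,ok=F), VALIDATE:-, TRANSFORM:-, EMIT:-] out:-; in:P1
Tick 2: [PARSE:-, VALIDATE:P1(v=14,ok=F), TRANSFORM:-, EMIT:-] out:-; in:-
Tick 3: [PARSE:P2(v=12,ok=F), VALIDATE:-, TRANSFORM:P1(v=0,ok=F), EMIT:-] out:-; in:P2
Tick 4: [PARSE:P3(v=3,ok=F), VALIDATE:P2(v=12,ok=F), TRANSFORM:-, EMIT:P1(v=0,ok=F)] out:-; in:P3
Tick 5: [PARSE:-, VALIDATE:P3(v=3,ok=T), TRANSFORM:P2(v=0,ok=F), EMIT:-] out:P1(v=0); in:-
Tick 6: [PARSE:-, VALIDATE:-, TRANSFORM:P3(v=9,ok=T), EMIT:P2(v=0,ok=F)] out:-; in:-
Tick 7: [PARSE:P4(v=10,ok=F), VALIDATE:-, TRANSFORM:-, EMIT:P3(v=9,ok=T)] out:P2(v=0); in:P4
Tick 8: [PARSE:-, VALIDATE:P4(v=10,ok=F), TRANSFORM:-, EMIT:-] out:P3(v=9); in:-
Tick 9: [PARSE:-, VALIDATE:-, TRANSFORM:P4(v=0,ok=F), EMIT:-] out:-; in:-
Tick 10: [PARSE:-, VALIDATE:-, TRANSFORM:-, EMIT:P4(v=0,ok=F)] out:-; in:-
Emitted by tick 10: ['P1', 'P2', 'P3']

Answer: 3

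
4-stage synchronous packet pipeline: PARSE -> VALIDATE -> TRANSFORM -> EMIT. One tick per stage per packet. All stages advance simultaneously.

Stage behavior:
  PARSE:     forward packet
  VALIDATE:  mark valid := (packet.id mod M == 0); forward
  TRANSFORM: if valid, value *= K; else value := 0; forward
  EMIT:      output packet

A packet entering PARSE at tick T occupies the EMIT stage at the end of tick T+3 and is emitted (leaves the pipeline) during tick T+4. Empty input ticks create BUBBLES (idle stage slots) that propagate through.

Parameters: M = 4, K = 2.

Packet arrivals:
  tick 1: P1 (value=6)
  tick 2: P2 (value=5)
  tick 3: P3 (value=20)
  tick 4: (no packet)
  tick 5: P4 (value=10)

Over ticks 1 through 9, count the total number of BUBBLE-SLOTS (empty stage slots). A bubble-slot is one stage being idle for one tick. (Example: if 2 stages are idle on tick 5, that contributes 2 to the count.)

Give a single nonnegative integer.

Tick 1: [PARSE:P1(v=6,ok=F), VALIDATE:-, TRANSFORM:-, EMIT:-] out:-; bubbles=3
Tick 2: [PARSE:P2(v=5,ok=F), VALIDATE:P1(v=6,ok=F), TRANSFORM:-, EMIT:-] out:-; bubbles=2
Tick 3: [PARSE:P3(v=20,ok=F), VALIDATE:P2(v=5,ok=F), TRANSFORM:P1(v=0,ok=F), EMIT:-] out:-; bubbles=1
Tick 4: [PARSE:-, VALIDATE:P3(v=20,ok=F), TRANSFORM:P2(v=0,ok=F), EMIT:P1(v=0,ok=F)] out:-; bubbles=1
Tick 5: [PARSE:P4(v=10,ok=F), VALIDATE:-, TRANSFORM:P3(v=0,ok=F), EMIT:P2(v=0,ok=F)] out:P1(v=0); bubbles=1
Tick 6: [PARSE:-, VALIDATE:P4(v=10,ok=T), TRANSFORM:-, EMIT:P3(v=0,ok=F)] out:P2(v=0); bubbles=2
Tick 7: [PARSE:-, VALIDATE:-, TRANSFORM:P4(v=20,ok=T), EMIT:-] out:P3(v=0); bubbles=3
Tick 8: [PARSE:-, VALIDATE:-, TRANSFORM:-, EMIT:P4(v=20,ok=T)] out:-; bubbles=3
Tick 9: [PARSE:-, VALIDATE:-, TRANSFORM:-, EMIT:-] out:P4(v=20); bubbles=4
Total bubble-slots: 20

Answer: 20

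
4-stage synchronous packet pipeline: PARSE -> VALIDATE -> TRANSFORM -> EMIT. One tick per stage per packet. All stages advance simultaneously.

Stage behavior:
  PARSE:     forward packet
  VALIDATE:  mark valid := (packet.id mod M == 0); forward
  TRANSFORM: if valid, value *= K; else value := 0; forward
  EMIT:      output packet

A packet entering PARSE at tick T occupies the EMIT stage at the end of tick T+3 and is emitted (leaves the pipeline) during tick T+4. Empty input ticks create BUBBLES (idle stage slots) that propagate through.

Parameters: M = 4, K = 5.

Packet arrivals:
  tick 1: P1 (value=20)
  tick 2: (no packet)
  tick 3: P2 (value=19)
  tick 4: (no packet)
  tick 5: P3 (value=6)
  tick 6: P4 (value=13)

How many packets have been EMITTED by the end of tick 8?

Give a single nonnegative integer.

Answer: 2

Derivation:
Tick 1: [PARSE:P1(v=20,ok=F), VALIDATE:-, TRANSFORM:-, EMIT:-] out:-; in:P1
Tick 2: [PARSE:-, VALIDATE:P1(v=20,ok=F), TRANSFORM:-, EMIT:-] out:-; in:-
Tick 3: [PARSE:P2(v=19,ok=F), VALIDATE:-, TRANSFORM:P1(v=0,ok=F), EMIT:-] out:-; in:P2
Tick 4: [PARSE:-, VALIDATE:P2(v=19,ok=F), TRANSFORM:-, EMIT:P1(v=0,ok=F)] out:-; in:-
Tick 5: [PARSE:P3(v=6,ok=F), VALIDATE:-, TRANSFORM:P2(v=0,ok=F), EMIT:-] out:P1(v=0); in:P3
Tick 6: [PARSE:P4(v=13,ok=F), VALIDATE:P3(v=6,ok=F), TRANSFORM:-, EMIT:P2(v=0,ok=F)] out:-; in:P4
Tick 7: [PARSE:-, VALIDATE:P4(v=13,ok=T), TRANSFORM:P3(v=0,ok=F), EMIT:-] out:P2(v=0); in:-
Tick 8: [PARSE:-, VALIDATE:-, TRANSFORM:P4(v=65,ok=T), EMIT:P3(v=0,ok=F)] out:-; in:-
Emitted by tick 8: ['P1', 'P2']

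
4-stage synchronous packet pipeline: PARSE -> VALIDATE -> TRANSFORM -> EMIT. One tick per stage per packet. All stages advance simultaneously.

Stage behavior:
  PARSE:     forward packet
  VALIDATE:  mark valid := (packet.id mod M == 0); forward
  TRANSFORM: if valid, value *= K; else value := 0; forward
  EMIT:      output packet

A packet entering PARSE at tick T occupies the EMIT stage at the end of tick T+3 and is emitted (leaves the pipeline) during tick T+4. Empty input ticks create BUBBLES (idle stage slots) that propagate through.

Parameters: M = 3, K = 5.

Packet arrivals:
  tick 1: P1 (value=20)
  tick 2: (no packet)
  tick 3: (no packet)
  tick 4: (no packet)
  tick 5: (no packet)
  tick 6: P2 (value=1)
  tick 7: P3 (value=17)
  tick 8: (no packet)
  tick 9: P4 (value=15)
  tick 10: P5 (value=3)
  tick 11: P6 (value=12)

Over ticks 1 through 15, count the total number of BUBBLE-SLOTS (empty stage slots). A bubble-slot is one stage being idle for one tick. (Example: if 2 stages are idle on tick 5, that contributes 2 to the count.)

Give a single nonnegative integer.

Tick 1: [PARSE:P1(v=20,ok=F), VALIDATE:-, TRANSFORM:-, EMIT:-] out:-; bubbles=3
Tick 2: [PARSE:-, VALIDATE:P1(v=20,ok=F), TRANSFORM:-, EMIT:-] out:-; bubbles=3
Tick 3: [PARSE:-, VALIDATE:-, TRANSFORM:P1(v=0,ok=F), EMIT:-] out:-; bubbles=3
Tick 4: [PARSE:-, VALIDATE:-, TRANSFORM:-, EMIT:P1(v=0,ok=F)] out:-; bubbles=3
Tick 5: [PARSE:-, VALIDATE:-, TRANSFORM:-, EMIT:-] out:P1(v=0); bubbles=4
Tick 6: [PARSE:P2(v=1,ok=F), VALIDATE:-, TRANSFORM:-, EMIT:-] out:-; bubbles=3
Tick 7: [PARSE:P3(v=17,ok=F), VALIDATE:P2(v=1,ok=F), TRANSFORM:-, EMIT:-] out:-; bubbles=2
Tick 8: [PARSE:-, VALIDATE:P3(v=17,ok=T), TRANSFORM:P2(v=0,ok=F), EMIT:-] out:-; bubbles=2
Tick 9: [PARSE:P4(v=15,ok=F), VALIDATE:-, TRANSFORM:P3(v=85,ok=T), EMIT:P2(v=0,ok=F)] out:-; bubbles=1
Tick 10: [PARSE:P5(v=3,ok=F), VALIDATE:P4(v=15,ok=F), TRANSFORM:-, EMIT:P3(v=85,ok=T)] out:P2(v=0); bubbles=1
Tick 11: [PARSE:P6(v=12,ok=F), VALIDATE:P5(v=3,ok=F), TRANSFORM:P4(v=0,ok=F), EMIT:-] out:P3(v=85); bubbles=1
Tick 12: [PARSE:-, VALIDATE:P6(v=12,ok=T), TRANSFORM:P5(v=0,ok=F), EMIT:P4(v=0,ok=F)] out:-; bubbles=1
Tick 13: [PARSE:-, VALIDATE:-, TRANSFORM:P6(v=60,ok=T), EMIT:P5(v=0,ok=F)] out:P4(v=0); bubbles=2
Tick 14: [PARSE:-, VALIDATE:-, TRANSFORM:-, EMIT:P6(v=60,ok=T)] out:P5(v=0); bubbles=3
Tick 15: [PARSE:-, VALIDATE:-, TRANSFORM:-, EMIT:-] out:P6(v=60); bubbles=4
Total bubble-slots: 36

Answer: 36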